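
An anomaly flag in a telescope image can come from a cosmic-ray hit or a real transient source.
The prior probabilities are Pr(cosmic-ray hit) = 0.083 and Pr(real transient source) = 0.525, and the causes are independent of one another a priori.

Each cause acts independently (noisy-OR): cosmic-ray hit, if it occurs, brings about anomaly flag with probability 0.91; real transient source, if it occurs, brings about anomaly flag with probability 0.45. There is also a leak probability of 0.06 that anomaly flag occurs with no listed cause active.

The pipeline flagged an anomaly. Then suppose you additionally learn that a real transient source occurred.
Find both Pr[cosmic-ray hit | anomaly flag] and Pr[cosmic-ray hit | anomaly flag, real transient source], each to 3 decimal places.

Under noisy-OR, P(anomaly flag | causes) = 1 − (1−0.06)·∏(1−qᵢ) over the active causes.
P(anomaly flag) = 0.06·0.917·0.475 + 0.483·0.917·0.525 + 0.9154·0.083·0.475 + 0.95347·0.083·0.525 = 0.026134 + 0.232528 + 0.036090 + 0.041547 = 0.336299
Of this, 0.077637 comes from 0.036090 + 0.041547 (the cosmic-ray hit=true cases).
Hence the posterior is 0.077637/0.336299 ≈ 0.231.

Now also conditioning on real transient source=true:
For the numerator, keep only cosmic-ray hit=true terms: 0.95347×0.083 = 0.079138
Denominator P(anomaly flag | real transient source): 0.483×0.917 + 0.95347×0.083 = 0.522049
Posterior = 0.079138 / 0.522049 ≈ 0.152

Pr[cosmic-ray hit | anomaly flag] ≈ 0.231; Pr[cosmic-ray hit | anomaly flag, real transient source] ≈ 0.152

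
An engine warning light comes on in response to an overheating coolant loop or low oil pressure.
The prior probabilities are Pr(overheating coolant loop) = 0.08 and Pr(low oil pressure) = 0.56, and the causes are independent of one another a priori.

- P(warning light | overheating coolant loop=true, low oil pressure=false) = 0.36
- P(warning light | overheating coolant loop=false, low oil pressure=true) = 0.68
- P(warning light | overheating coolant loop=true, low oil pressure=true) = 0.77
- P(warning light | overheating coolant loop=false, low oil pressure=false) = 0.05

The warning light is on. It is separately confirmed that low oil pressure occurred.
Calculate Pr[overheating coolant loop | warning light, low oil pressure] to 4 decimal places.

Pr[overheating coolant loop | warning light, low oil pressure] ≈ 0.0896

Numerator (weight on configurations with overheating coolant loop): 0.77×0.08 = 0.061600
Normalizer over all consistent configurations: 0.68×0.92 + 0.77×0.08 = 0.687200
P(overheating coolant loop | warning light, low oil pressure) = 0.061600/0.687200 ≈ 0.0896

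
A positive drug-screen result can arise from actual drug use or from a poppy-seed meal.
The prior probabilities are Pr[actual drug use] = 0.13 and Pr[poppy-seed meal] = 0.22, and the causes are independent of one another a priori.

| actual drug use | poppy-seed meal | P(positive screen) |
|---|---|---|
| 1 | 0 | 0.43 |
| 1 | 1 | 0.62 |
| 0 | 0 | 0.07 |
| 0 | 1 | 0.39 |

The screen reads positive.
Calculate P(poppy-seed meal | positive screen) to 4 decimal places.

P(poppy-seed meal | positive screen) ≈ 0.5035

P(positive screen) = 0.07*0.87*0.78 + 0.39*0.87*0.22 + 0.43*0.13*0.78 + 0.62*0.13*0.22 = 0.047502 + 0.074646 + 0.043602 + 0.017732 = 0.183482
Restricting to configurations with poppy-seed meal present: 0.074646 + 0.017732 = 0.092378.
Hence the posterior is 0.092378/0.183482 ≈ 0.5035.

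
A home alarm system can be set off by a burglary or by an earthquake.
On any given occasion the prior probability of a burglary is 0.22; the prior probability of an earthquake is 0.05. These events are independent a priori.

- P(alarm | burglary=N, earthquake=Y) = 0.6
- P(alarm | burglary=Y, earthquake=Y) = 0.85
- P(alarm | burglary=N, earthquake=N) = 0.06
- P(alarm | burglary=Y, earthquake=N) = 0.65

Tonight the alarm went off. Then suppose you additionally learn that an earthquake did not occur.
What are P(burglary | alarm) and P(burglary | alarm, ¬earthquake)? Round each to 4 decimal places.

P(burglary | alarm) ≈ 0.6815; P(burglary | alarm, ¬earthquake) ≈ 0.7534

P(alarm) = 0.06*0.78*0.95 + 0.6*0.78*0.05 + 0.65*0.22*0.95 + 0.85*0.22*0.05 = 0.044460 + 0.023400 + 0.135850 + 0.009350 = 0.213060
Of this, 0.145200 comes from 0.135850 + 0.009350 (the burglary=true cases).
P(burglary | alarm) = 0.145200 / 0.213060 ≈ 0.6815

With the extra evidence:
P(alarm | ¬earthquake) = 0.06·0.78 + 0.65·0.22 = 0.046800 + 0.143000 = 0.189800
Restricting to configurations with burglary present: 0.65·0.22 = 0.143000.
P(burglary | alarm, ¬earthquake) = 0.143000 / 0.189800 ≈ 0.7534
With earthquake excluded, burglary must carry more of the explanatory weight for the alarm.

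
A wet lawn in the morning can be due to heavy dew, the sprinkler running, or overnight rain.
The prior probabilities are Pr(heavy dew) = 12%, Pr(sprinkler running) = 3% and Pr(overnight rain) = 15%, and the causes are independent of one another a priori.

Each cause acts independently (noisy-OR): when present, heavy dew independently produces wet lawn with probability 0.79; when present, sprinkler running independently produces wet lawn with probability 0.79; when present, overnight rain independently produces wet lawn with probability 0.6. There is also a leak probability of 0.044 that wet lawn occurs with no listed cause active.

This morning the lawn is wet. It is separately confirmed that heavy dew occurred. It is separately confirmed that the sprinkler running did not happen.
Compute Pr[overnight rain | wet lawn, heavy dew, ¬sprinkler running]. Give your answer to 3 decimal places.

Pr[overnight rain | wet lawn, heavy dew, ¬sprinkler running] ≈ 0.169

Under noisy-OR, P(wet lawn | causes) = 1 − (1−0.044)·∏(1−qᵢ) over the active causes.
P(wet lawn | heavy dew, ¬sprinkler running) = 0.79924×0.85 + 0.919696×0.15 = 0.679354 + 0.137954 = 0.817308
Of this, 0.137954 comes from 0.919696×0.15 (the overnight rain=true cases).
So P(overnight rain | wet lawn, heavy dew, ¬sprinkler running) = 0.137954/0.817308 ≈ 0.169.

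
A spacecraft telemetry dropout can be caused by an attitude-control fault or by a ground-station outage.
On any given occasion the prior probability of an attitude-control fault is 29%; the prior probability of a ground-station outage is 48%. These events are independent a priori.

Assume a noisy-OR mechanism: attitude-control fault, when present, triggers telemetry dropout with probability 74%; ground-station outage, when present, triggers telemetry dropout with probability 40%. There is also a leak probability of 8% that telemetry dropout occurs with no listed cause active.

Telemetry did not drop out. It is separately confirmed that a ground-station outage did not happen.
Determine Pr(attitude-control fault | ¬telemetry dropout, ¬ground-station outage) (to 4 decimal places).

Pr(attitude-control fault | ¬telemetry dropout, ¬ground-station outage) ≈ 0.0960

Under noisy-OR, P(telemetry dropout | causes) = 1 − (1−0.08)·∏(1−qᵢ) over the active causes.
P(¬telemetry dropout | ¬ground-station outage) = 0.92·0.71 + 0.2392·0.29 = 0.653200 + 0.069368 = 0.722568
The attitude-control fault-present share is 0.2392·0.29 = 0.069368.
So P(attitude-control fault | ¬telemetry dropout, ¬ground-station outage) = 0.069368/0.722568 ≈ 0.0960.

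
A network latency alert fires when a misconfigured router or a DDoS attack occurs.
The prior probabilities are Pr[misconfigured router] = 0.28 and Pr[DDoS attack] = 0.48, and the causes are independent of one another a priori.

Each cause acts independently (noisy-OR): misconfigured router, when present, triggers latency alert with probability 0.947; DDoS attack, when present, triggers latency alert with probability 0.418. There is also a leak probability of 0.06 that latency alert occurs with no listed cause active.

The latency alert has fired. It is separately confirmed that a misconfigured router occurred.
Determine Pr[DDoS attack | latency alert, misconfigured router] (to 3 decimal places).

Pr[DDoS attack | latency alert, misconfigured router] ≈ 0.485

Under noisy-OR, P(latency alert | causes) = 1 − (1−0.06)·∏(1−qᵢ) over the active causes.
Sum P(latency alert|·) weighted by the priors over both values of DDoS attack:
  P(latency alert | misconfigured router) = 0.95018×0.52 + 0.971005×0.48
        = 0.494094 + 0.466082 = 0.960176
Configurations with DDoS attack contribute 0.466082, so
  P(DDoS attack | latency alert, misconfigured router) = 0.466082 / 0.960176 ≈ 0.485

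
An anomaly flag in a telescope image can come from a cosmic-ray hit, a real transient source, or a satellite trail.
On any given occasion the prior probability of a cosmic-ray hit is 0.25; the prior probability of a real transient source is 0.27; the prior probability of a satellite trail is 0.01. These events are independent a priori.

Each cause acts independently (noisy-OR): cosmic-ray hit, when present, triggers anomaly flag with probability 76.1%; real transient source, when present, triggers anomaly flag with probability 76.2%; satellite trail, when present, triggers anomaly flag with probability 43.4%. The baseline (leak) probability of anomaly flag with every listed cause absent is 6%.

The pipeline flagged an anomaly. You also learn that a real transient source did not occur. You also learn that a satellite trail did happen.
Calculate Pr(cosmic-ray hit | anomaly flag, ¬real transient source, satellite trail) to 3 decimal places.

Under noisy-OR, P(anomaly flag | causes) = 1 − (1−0.06)·∏(1−qᵢ) over the active causes.
Weight on cosmic-ray hit=true, given the evidence: 0.872842*0.25 = 0.218211
The normalizing constant is 0.46796*0.75 + 0.872842*0.25 = 0.569181
P(cosmic-ray hit | anomaly flag, ¬real transient source, satellite trail) = 0.218211/0.569181 ≈ 0.383

Pr(cosmic-ray hit | anomaly flag, ¬real transient source, satellite trail) ≈ 0.383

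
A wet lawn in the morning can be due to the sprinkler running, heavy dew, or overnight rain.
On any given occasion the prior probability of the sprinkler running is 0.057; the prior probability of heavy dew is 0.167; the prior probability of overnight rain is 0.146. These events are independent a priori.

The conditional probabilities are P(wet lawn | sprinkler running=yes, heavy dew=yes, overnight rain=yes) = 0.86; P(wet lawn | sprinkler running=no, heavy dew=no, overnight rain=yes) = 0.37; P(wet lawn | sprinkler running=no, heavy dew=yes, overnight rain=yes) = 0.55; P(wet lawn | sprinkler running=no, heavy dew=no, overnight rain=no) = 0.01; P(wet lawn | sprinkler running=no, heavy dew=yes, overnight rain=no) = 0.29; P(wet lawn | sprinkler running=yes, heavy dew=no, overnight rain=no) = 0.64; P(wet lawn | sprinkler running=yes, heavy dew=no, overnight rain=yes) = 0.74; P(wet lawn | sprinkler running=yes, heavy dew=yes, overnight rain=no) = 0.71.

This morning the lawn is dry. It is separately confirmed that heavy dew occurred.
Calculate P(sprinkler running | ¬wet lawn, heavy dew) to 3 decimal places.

Sum P(¬wet lawn|·) weighted by the priors over the 4 (sprinkler running, overnight rain) configurations:
  P(¬wet lawn | heavy dew) = 0.71·0.943·0.854 + 0.45·0.943·0.146 + 0.29·0.057·0.854 + 0.14·0.057·0.146
        = 0.571779 + 0.061955 + 0.014117 + 0.001165 = 0.649016
The terms with sprinkler running present sum to 0.015282, so
  P(sprinkler running | ¬wet lawn, heavy dew) = 0.015282 / 0.649016 ≈ 0.024

P(sprinkler running | ¬wet lawn, heavy dew) ≈ 0.024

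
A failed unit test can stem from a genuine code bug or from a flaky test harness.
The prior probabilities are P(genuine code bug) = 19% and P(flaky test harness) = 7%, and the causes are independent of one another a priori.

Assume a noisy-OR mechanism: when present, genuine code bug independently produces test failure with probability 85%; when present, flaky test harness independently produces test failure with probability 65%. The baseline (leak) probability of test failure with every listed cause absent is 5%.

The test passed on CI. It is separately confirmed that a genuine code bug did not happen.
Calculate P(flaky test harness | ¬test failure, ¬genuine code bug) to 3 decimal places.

P(flaky test harness | ¬test failure, ¬genuine code bug) ≈ 0.026

Under noisy-OR, P(test failure | causes) = 1 − (1−0.05)·∏(1−qᵢ) over the active causes.
P(¬test failure | ¬genuine code bug) = 0.95·0.93 + 0.3325·0.07 = 0.883500 + 0.023275 = 0.906775
Restricting to configurations with flaky test harness present: 0.3325·0.07 = 0.023275.
Hence the posterior is 0.023275/0.906775 ≈ 0.026.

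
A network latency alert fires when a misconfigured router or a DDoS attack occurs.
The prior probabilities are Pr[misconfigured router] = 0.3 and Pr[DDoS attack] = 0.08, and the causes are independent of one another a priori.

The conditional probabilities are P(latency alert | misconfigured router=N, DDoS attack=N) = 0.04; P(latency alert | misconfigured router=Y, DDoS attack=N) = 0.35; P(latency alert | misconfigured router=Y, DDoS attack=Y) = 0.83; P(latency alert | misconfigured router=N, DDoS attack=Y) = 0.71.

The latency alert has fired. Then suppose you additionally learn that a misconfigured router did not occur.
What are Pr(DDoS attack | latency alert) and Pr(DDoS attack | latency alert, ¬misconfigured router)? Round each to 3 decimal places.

Pr(DDoS attack | latency alert) ≈ 0.328; Pr(DDoS attack | latency alert, ¬misconfigured router) ≈ 0.607

P(latency alert) = 0.04*0.7*0.92 + 0.71*0.7*0.08 + 0.35*0.3*0.92 + 0.83*0.3*0.08 = 0.025760 + 0.039760 + 0.096600 + 0.019920 = 0.182040
Restricting to configurations with DDoS attack present: 0.039760 + 0.019920 = 0.059680.
Hence the posterior is 0.059680/0.182040 ≈ 0.328.

Now condition on the additional information:
Enumerate both values of DDoS attack and weight by the priors:
  P(latency alert | ¬misconfigured router) = 0.04×0.92 + 0.71×0.08
        = 0.036800 + 0.056800 = 0.093600
The terms with DDoS attack present sum to 0.056800, so
  P(DDoS attack | latency alert, ¬misconfigured router) = 0.056800 / 0.093600 ≈ 0.607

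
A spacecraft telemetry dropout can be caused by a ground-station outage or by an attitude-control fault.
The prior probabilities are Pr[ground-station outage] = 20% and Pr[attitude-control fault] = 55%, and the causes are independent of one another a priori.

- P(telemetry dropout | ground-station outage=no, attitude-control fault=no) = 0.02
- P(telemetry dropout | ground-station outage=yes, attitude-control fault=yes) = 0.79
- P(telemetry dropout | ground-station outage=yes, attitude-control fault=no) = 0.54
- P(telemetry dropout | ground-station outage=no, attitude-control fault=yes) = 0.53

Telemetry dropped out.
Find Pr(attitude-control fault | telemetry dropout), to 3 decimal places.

By total probability over the 4 (ground-station outage, attitude-control fault) configurations:
  P(telemetry dropout) = 0.02×0.8×0.45 + 0.53×0.8×0.55 + 0.54×0.2×0.45 + 0.79×0.2×0.55
        = 0.007200 + 0.233200 + 0.048600 + 0.086900 = 0.375900
The terms with attitude-control fault present sum to 0.320100, so
  P(attitude-control fault | telemetry dropout) = 0.320100 / 0.375900 ≈ 0.852

Pr(attitude-control fault | telemetry dropout) ≈ 0.852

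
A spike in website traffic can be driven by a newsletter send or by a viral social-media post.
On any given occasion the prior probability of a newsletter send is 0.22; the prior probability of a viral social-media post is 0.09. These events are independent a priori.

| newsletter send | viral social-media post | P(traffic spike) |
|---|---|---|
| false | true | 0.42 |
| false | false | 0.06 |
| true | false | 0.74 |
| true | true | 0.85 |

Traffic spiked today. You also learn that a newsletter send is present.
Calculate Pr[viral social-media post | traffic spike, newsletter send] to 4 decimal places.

Weight on viral social-media post=true, given the evidence: 0.85×0.09 = 0.076500
Denominator P(traffic spike | newsletter send): 0.74×0.91 + 0.85×0.09 = 0.749900
P(viral social-media post | traffic spike, newsletter send) = 0.076500/0.749900 ≈ 0.1020

Pr[viral social-media post | traffic spike, newsletter send] ≈ 0.1020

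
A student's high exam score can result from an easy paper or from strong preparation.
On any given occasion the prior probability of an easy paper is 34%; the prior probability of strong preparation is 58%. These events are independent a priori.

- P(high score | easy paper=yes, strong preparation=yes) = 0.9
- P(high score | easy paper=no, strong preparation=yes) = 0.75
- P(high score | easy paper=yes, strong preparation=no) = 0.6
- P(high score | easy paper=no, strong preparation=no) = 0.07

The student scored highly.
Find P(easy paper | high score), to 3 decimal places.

For the numerator, keep only easy paper=true terms: 0.085680 + 0.177480 = 0.263160
Normalizer over all consistent configurations: 0.07*0.66*0.42 + 0.75*0.66*0.58 + 0.6*0.34*0.42 + 0.9*0.34*0.58 = 0.569664
Posterior = 0.263160 / 0.569664 ≈ 0.462

P(easy paper | high score) ≈ 0.462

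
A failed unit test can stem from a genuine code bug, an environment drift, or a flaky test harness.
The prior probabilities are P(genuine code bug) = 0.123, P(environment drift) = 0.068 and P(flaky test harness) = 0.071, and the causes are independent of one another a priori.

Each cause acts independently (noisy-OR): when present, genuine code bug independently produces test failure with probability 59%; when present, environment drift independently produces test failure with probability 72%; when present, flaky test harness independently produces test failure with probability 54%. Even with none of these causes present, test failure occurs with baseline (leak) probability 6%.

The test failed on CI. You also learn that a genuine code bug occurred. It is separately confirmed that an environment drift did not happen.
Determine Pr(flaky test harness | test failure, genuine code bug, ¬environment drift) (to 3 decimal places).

Pr(flaky test harness | test failure, genuine code bug, ¬environment drift) ≈ 0.093

Under noisy-OR, P(test failure | causes) = 1 − (1−0.06)·∏(1−qᵢ) over the active causes.
P(test failure | genuine code bug, ¬environment drift) = 0.6146·0.929 + 0.822716·0.071 = 0.570963 + 0.058413 = 0.629376
The flaky test harness-present share is 0.822716·0.071 = 0.058413.
P(flaky test harness | test failure, genuine code bug, ¬environment drift) = 0.058413 / 0.629376 ≈ 0.093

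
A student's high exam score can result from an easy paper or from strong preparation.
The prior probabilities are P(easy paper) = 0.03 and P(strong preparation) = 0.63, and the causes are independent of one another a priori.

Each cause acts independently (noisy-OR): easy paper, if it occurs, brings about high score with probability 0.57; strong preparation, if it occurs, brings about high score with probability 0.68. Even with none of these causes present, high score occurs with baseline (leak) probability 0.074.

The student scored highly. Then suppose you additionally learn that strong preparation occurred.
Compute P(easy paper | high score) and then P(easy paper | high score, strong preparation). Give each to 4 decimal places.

P(easy paper | high score) ≈ 0.0483; P(easy paper | high score, strong preparation) ≈ 0.0369

Under noisy-OR, P(high score | causes) = 1 − (1−0.074)·∏(1−qᵢ) over the active causes.
By total probability over the 4 (easy paper, strong preparation) configurations:
  P(high score) = 0.074*0.97*0.37 + 0.70368*0.97*0.63 + 0.60182*0.03*0.37 + 0.872582*0.03*0.63
        = 0.026559 + 0.430019 + 0.006680 + 0.016492 = 0.479750
The terms with easy paper present sum to 0.023172, so
  P(easy paper | high score) = 0.023172 / 0.479750 ≈ 0.0483

Now condition on the additional information:
P(high score | strong preparation) = 0.70368×0.97 + 0.872582×0.03 = 0.682570 + 0.026177 = 0.708747
Restricting to configurations with easy paper present: 0.872582×0.03 = 0.026177.
P(easy paper | high score, strong preparation) = 0.026177 / 0.708747 ≈ 0.0369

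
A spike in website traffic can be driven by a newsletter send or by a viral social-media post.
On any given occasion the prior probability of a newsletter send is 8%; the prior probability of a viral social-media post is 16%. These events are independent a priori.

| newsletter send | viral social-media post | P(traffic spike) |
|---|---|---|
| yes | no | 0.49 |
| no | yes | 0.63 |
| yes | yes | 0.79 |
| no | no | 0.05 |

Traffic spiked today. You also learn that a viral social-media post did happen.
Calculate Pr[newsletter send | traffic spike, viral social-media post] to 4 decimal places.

Weight on newsletter send=true, given the evidence: 0.79×0.08 = 0.063200
Denominator P(traffic spike | viral social-media post): 0.63×0.92 + 0.79×0.08 = 0.642800
P(newsletter send | traffic spike, viral social-media post) = 0.063200/0.642800 ≈ 0.0983

Pr[newsletter send | traffic spike, viral social-media post] ≈ 0.0983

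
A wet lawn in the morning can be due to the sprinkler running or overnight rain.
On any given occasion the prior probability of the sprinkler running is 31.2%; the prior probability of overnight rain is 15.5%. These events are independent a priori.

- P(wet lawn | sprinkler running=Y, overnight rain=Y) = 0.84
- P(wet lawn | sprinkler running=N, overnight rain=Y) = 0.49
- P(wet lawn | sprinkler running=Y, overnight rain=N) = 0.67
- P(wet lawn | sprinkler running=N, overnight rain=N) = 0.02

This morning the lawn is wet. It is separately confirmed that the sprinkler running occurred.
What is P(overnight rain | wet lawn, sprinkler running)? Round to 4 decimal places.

P(overnight rain | wet lawn, sprinkler running) ≈ 0.1870

For the numerator, keep only overnight rain=true terms: 0.84*0.155 = 0.130200
Normalizer over all consistent configurations: 0.67*0.845 + 0.84*0.155 = 0.696350
P(overnight rain | wet lawn, sprinkler running) = 0.130200/0.696350 ≈ 0.1870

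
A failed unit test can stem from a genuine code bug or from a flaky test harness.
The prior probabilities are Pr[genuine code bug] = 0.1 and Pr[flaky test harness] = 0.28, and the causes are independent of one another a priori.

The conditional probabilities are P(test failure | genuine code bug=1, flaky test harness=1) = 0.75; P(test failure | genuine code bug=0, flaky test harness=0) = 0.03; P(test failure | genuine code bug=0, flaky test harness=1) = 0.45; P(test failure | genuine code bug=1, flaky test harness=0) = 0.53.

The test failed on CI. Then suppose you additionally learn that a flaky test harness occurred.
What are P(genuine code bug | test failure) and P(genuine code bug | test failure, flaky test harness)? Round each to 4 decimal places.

Numerator (weight on configurations with genuine code bug): 0.038160 + 0.021000 = 0.059160
Normalizer over all consistent configurations: 0.03·0.9·0.72 + 0.45·0.9·0.28 + 0.53·0.1·0.72 + 0.75·0.1·0.28 = 0.192000
P(genuine code bug | test failure) = 0.059160/0.192000 ≈ 0.3081

Now condition on the additional information:
P(test failure | flaky test harness) = 0.45·0.9 + 0.75·0.1 = 0.405000 + 0.075000 = 0.480000
Of this, 0.075000 comes from 0.75·0.1 (the genuine code bug=true cases).
Hence the posterior is 0.075000/0.480000 ≈ 0.1562.
The drop from 0.3081 to 0.1562 is the explaining-away (discounting) effect.

P(genuine code bug | test failure) ≈ 0.3081; P(genuine code bug | test failure, flaky test harness) ≈ 0.1562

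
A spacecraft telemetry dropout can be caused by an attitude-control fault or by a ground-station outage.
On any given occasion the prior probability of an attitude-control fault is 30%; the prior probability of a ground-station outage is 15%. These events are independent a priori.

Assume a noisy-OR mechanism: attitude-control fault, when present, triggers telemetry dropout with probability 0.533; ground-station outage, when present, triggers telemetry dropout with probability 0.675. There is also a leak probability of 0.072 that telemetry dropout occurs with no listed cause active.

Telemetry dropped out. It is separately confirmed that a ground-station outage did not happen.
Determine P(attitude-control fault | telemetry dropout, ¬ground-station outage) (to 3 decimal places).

P(attitude-control fault | telemetry dropout, ¬ground-station outage) ≈ 0.771

Under noisy-OR, P(telemetry dropout | causes) = 1 − (1−0.072)·∏(1−qᵢ) over the active causes.
P(telemetry dropout | ¬ground-station outage) = 0.072·0.7 + 0.566624·0.3 = 0.050400 + 0.169987 = 0.220387
Of this, 0.169987 comes from 0.566624·0.3 (the attitude-control fault=true cases).
So P(attitude-control fault | telemetry dropout, ¬ground-station outage) = 0.169987/0.220387 ≈ 0.771.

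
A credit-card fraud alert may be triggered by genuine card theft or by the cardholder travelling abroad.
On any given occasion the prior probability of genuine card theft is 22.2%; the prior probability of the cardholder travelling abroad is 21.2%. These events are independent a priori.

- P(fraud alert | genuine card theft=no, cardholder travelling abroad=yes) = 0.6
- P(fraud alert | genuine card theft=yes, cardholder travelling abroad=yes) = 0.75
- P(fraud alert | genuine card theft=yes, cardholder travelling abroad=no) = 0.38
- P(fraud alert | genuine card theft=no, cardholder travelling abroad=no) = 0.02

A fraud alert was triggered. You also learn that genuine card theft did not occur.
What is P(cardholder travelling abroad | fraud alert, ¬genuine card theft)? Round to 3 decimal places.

P(cardholder travelling abroad | fraud alert, ¬genuine card theft) ≈ 0.890

Enumerate both values of cardholder travelling abroad and weight by the priors:
  P(fraud alert | ¬genuine card theft) = 0.02·0.788 + 0.6·0.212
        = 0.015760 + 0.127200 = 0.142960
The terms with cardholder travelling abroad present sum to 0.127200, so
  P(cardholder travelling abroad | fraud alert, ¬genuine card theft) = 0.127200 / 0.142960 ≈ 0.890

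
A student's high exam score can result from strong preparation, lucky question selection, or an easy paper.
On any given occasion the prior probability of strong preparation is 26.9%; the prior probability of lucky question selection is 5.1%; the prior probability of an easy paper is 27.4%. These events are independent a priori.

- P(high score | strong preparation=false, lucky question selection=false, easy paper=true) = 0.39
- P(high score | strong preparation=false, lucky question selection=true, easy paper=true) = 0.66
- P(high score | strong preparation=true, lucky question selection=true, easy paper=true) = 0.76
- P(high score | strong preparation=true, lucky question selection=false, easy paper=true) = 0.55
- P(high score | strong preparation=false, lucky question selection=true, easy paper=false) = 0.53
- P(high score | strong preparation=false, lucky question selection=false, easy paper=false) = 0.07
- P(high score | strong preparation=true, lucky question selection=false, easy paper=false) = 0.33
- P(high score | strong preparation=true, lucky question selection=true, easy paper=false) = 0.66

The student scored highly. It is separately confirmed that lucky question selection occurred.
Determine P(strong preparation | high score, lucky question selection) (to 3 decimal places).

P(strong preparation | high score, lucky question selection) ≈ 0.309

Sum P(high score|·) weighted by the priors over the 4 (strong preparation, easy paper) configurations:
  P(high score | lucky question selection) = 0.53*0.731*0.726 + 0.66*0.731*0.274 + 0.66*0.269*0.726 + 0.76*0.269*0.274
        = 0.281274 + 0.132194 + 0.128894 + 0.056017 = 0.598379
Configurations with strong preparation contribute 0.184911, so
  P(strong preparation | high score, lucky question selection) = 0.184911 / 0.598379 ≈ 0.309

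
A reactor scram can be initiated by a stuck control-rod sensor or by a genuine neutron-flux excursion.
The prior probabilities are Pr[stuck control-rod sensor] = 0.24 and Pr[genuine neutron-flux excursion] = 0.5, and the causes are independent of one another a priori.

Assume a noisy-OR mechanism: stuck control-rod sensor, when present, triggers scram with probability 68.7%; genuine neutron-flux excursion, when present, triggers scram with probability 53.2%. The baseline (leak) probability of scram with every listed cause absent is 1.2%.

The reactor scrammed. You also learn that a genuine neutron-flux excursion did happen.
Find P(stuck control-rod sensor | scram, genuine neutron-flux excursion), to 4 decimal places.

P(stuck control-rod sensor | scram, genuine neutron-flux excursion) ≈ 0.3344

Under noisy-OR, P(scram | causes) = 1 − (1−0.012)·∏(1−qᵢ) over the active causes.
By total probability over both values of stuck control-rod sensor:
  P(scram | genuine neutron-flux excursion) = 0.537616×0.76 + 0.855274×0.24
        = 0.408588 + 0.205266 = 0.613854
The terms with stuck control-rod sensor present sum to 0.205266, so
  P(stuck control-rod sensor | scram, genuine neutron-flux excursion) = 0.205266 / 0.613854 ≈ 0.3344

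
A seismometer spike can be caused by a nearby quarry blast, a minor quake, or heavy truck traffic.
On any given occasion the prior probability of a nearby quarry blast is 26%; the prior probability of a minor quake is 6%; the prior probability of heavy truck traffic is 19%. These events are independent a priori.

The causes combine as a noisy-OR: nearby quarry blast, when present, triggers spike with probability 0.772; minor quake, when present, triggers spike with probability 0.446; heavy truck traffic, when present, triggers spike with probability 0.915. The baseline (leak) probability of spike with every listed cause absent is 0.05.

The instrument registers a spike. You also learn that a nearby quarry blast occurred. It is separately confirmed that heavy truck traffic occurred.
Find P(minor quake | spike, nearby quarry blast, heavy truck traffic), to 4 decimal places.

P(minor quake | spike, nearby quarry blast, heavy truck traffic) ≈ 0.0605

Under noisy-OR, P(spike | causes) = 1 − (1−0.05)·∏(1−qᵢ) over the active causes.
Numerator (weight on configurations with minor quake): 0.9898×0.06 = 0.059388
Denominator P(spike | nearby quarry blast, heavy truck traffic): 0.981589×0.94 + 0.9898×0.06 = 0.982082
P(minor quake | spike, nearby quarry blast, heavy truck traffic) = 0.059388/0.982082 ≈ 0.0605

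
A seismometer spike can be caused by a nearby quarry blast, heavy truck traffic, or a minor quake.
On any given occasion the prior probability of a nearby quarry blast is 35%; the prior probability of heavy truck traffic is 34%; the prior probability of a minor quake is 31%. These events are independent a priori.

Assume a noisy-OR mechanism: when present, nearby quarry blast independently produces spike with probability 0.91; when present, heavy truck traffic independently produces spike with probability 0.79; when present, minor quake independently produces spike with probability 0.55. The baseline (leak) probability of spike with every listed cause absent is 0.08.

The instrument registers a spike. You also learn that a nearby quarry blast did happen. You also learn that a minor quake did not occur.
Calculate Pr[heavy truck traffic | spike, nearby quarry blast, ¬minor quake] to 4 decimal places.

Under noisy-OR, P(spike | causes) = 1 − (1−0.08)·∏(1−qᵢ) over the active causes.
Weight on heavy truck traffic=true, given the evidence: 0.982612×0.34 = 0.334088
The normalizing constant is 0.9172×0.66 + 0.982612×0.34 = 0.939440
P(heavy truck traffic | spike, nearby quarry blast, ¬minor quake) = 0.334088/0.939440 ≈ 0.3556

Pr[heavy truck traffic | spike, nearby quarry blast, ¬minor quake] ≈ 0.3556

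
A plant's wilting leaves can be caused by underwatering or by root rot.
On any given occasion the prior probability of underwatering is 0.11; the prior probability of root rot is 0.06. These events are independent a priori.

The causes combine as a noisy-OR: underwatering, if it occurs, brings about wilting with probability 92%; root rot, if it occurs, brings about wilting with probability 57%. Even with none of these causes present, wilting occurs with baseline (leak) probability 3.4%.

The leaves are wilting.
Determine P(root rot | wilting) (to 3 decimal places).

Under noisy-OR, P(wilting | causes) = 1 − (1−0.034)·∏(1−qᵢ) over the active causes.
P(wilting) = 0.034×0.89×0.94 + 0.58462×0.89×0.06 + 0.92272×0.11×0.94 + 0.96677×0.11×0.06 = 0.028444 + 0.031219 + 0.095409 + 0.006381 = 0.161453
The root rot-present share is 0.031219 + 0.006381 = 0.037600.
P(root rot | wilting) = 0.037600 / 0.161453 ≈ 0.233

P(root rot | wilting) ≈ 0.233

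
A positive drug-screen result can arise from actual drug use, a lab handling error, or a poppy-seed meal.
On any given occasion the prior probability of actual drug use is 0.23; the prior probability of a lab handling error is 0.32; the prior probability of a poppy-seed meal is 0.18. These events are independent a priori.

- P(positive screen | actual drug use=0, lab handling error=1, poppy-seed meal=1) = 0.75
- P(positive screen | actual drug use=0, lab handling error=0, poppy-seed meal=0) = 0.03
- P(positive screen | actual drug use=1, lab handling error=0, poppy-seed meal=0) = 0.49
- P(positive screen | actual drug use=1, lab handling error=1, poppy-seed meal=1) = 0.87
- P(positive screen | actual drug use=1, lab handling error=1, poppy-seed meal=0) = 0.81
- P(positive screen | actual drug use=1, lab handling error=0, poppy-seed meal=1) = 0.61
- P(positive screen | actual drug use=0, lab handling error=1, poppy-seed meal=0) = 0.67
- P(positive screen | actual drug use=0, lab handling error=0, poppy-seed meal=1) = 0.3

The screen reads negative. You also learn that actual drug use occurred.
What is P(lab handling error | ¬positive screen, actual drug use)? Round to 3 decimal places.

P(lab handling error | ¬positive screen, actual drug use) ≈ 0.147

For the numerator, keep only lab handling error=true terms: 0.049856 + 0.007488 = 0.057344
Normalizer over all consistent configurations: 0.51*0.68*0.82 + 0.39*0.68*0.18 + 0.19*0.32*0.82 + 0.13*0.32*0.18 = 0.389456
Posterior = 0.057344 / 0.389456 ≈ 0.147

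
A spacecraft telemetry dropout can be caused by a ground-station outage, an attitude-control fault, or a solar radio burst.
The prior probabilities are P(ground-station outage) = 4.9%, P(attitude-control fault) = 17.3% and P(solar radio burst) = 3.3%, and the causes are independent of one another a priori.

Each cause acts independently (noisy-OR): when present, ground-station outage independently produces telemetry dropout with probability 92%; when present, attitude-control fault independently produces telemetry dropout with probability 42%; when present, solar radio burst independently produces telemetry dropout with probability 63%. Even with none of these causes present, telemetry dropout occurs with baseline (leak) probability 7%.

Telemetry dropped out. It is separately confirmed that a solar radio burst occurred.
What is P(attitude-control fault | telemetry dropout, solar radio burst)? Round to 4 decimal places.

Under noisy-OR, P(telemetry dropout | causes) = 1 − (1−0.07)·∏(1−qᵢ) over the active causes.
P(telemetry dropout | solar radio burst) = 0.6559*0.951*0.827 + 0.800422*0.951*0.173 + 0.972472*0.049*0.827 + 0.984034*0.049*0.173 = 0.515850 + 0.131688 + 0.039407 + 0.008342 = 0.695287
Restricting to configurations with attitude-control fault present: 0.131688 + 0.008342 = 0.140030.
P(attitude-control fault | telemetry dropout, solar radio burst) = 0.140030 / 0.695287 ≈ 0.2014

P(attitude-control fault | telemetry dropout, solar radio burst) ≈ 0.2014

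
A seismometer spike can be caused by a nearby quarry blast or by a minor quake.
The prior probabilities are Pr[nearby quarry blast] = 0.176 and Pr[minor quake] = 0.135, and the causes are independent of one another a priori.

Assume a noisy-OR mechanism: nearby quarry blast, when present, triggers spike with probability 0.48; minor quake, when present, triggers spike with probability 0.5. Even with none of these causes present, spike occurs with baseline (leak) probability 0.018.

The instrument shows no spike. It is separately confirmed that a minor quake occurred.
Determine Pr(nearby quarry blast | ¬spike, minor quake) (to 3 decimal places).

Under noisy-OR, P(spike | causes) = 1 − (1−0.018)·∏(1−qᵢ) over the active causes.
Numerator (weight on configurations with nearby quarry blast): 0.25532×0.176 = 0.044936
Normalizer over all consistent configurations: 0.491×0.824 + 0.25532×0.176 = 0.449520
P(nearby quarry blast | ¬spike, minor quake) = 0.044936/0.449520 ≈ 0.100

Pr(nearby quarry blast | ¬spike, minor quake) ≈ 0.100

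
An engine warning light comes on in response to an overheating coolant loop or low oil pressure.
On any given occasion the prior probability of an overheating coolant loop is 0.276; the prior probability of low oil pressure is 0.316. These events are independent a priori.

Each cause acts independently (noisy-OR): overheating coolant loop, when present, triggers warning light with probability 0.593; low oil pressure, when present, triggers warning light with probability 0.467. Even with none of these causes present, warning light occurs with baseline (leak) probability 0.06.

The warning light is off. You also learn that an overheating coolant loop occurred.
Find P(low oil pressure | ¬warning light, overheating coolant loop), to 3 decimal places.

Under noisy-OR, P(warning light | causes) = 1 − (1−0.06)·∏(1−qᵢ) over the active causes.
Sum P(¬warning light|·) weighted by the priors over both values of low oil pressure:
  P(¬warning light | overheating coolant loop) = 0.38258·0.684 + 0.203915·0.316
        = 0.261685 + 0.064437 = 0.326122
The terms with low oil pressure present sum to 0.064437, so
  P(low oil pressure | ¬warning light, overheating coolant loop) = 0.064437 / 0.326122 ≈ 0.198

P(low oil pressure | ¬warning light, overheating coolant loop) ≈ 0.198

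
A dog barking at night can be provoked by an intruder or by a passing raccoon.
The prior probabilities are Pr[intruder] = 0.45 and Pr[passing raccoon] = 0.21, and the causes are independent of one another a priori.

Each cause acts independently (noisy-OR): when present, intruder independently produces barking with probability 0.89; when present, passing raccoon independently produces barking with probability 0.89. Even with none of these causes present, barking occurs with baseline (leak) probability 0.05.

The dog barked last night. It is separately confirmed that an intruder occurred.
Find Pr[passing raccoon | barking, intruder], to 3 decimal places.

Pr[passing raccoon | barking, intruder] ≈ 0.227

Under noisy-OR, P(barking | causes) = 1 − (1−0.05)·∏(1−qᵢ) over the active causes.
P(barking | intruder) = 0.8955·0.79 + 0.988505·0.21 = 0.707445 + 0.207586 = 0.915031
Restricting to configurations with passing raccoon present: 0.988505·0.21 = 0.207586.
So P(passing raccoon | barking, intruder) = 0.207586/0.915031 ≈ 0.227.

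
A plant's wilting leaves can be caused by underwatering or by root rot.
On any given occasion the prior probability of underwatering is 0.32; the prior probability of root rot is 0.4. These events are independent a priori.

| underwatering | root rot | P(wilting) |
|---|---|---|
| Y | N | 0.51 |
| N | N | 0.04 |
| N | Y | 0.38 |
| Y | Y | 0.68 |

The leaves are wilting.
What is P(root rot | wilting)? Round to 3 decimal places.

P(root rot | wilting) ≈ 0.625

P(wilting) = 0.04*0.68*0.6 + 0.38*0.68*0.4 + 0.51*0.32*0.6 + 0.68*0.32*0.4 = 0.016320 + 0.103360 + 0.097920 + 0.087040 = 0.304640
Of this, 0.190400 comes from 0.103360 + 0.087040 (the root rot=true cases).
P(root rot | wilting) = 0.190400 / 0.304640 ≈ 0.625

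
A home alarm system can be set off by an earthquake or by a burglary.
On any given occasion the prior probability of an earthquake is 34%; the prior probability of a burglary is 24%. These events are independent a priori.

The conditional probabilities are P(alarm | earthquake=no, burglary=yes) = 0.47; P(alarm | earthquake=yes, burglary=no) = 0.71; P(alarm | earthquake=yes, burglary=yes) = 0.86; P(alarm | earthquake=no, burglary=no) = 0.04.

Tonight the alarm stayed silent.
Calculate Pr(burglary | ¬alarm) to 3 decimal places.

Pr(burglary | ¬alarm) ≈ 0.146

Enumerate the 4 (earthquake, burglary) configurations and weight by the priors:
  P(¬alarm) = 0.96×0.66×0.76 + 0.53×0.66×0.24 + 0.29×0.34×0.76 + 0.14×0.34×0.24
        = 0.481536 + 0.083952 + 0.074936 + 0.011424 = 0.651848
Keeping only the burglary-present terms gives 0.095376, so
  P(burglary | ¬alarm) = 0.095376 / 0.651848 ≈ 0.146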